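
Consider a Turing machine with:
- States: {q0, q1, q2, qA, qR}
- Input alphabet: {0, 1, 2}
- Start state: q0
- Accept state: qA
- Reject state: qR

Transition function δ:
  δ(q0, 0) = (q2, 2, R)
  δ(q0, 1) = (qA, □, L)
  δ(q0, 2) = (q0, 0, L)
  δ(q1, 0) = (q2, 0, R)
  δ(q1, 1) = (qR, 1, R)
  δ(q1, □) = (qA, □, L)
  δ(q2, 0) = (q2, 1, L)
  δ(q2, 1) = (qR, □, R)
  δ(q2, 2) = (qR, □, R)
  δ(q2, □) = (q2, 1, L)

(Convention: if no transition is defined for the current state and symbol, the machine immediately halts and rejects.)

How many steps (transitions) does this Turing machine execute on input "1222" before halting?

Execution trace:
Initial: [q0]1222
Step 1: δ(q0, 1) = (qA, □, L) → [qA]□□222

The machine reaches the accept state qA and halts.

The machine executed 1 step before halting.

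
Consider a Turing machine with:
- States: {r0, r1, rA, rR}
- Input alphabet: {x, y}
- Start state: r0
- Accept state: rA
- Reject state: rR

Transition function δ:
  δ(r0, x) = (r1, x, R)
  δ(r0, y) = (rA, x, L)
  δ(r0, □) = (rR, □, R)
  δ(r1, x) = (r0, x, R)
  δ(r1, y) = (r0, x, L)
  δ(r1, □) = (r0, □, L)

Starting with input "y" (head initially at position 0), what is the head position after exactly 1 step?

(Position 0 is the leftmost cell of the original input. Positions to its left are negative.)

Execution trace (head position shown):
Step 0: [r0]y  (head at position 0)
Step 1: move left → [rA]□x  (head at position -1)

After 1 step, the head is at position -1.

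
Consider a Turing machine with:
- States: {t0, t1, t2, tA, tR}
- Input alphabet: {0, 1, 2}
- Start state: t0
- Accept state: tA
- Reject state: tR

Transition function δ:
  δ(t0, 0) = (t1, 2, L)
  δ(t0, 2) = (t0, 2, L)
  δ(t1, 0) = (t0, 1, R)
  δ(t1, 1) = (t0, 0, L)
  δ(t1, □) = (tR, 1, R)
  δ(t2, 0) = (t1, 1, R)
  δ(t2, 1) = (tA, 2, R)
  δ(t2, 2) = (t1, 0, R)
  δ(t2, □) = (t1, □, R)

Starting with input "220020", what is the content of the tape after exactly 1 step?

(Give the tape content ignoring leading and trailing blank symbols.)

Execution trace:
Initial: [t0]220020
Step 1: δ(t0, 2) = (t0, 2, L) → [t0]□220020

No transition is defined for δ(t0, □). By convention the machine halts and rejects.

After 1 step, the tape (ignoring leading/trailing blanks) is: 220020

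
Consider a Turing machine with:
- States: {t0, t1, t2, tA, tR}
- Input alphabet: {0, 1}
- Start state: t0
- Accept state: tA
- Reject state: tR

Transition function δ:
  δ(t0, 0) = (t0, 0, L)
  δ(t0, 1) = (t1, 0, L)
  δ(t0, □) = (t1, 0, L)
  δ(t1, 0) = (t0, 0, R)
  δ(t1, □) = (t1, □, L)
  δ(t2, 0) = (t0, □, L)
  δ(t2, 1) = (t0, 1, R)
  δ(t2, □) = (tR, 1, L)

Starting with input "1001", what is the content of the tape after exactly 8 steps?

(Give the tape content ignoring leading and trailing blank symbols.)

Execution trace:
Initial: [t0]1001
Step 1: δ(t0, 1) = (t1, 0, L) → [t1]□0001
Step 2: δ(t1, □) = (t1, □, L) → [t1]□□0001
Step 3: δ(t1, □) = (t1, □, L) → [t1]□□□0001
Step 4: δ(t1, □) = (t1, □, L) → [t1]□□□□0001
Step 5: δ(t1, □) = (t1, □, L) → [t1]□□□□□0001
Step 6: δ(t1, □) = (t1, □, L) → [t1]□□□□□□0001
Step 7: δ(t1, □) = (t1, □, L) → [t1]□□□□□□□0001
Step 8: δ(t1, □) = (t1, □, L) → [t1]□□□□□□□□0001

After 8 steps, the tape (ignoring leading/trailing blanks) is: 0001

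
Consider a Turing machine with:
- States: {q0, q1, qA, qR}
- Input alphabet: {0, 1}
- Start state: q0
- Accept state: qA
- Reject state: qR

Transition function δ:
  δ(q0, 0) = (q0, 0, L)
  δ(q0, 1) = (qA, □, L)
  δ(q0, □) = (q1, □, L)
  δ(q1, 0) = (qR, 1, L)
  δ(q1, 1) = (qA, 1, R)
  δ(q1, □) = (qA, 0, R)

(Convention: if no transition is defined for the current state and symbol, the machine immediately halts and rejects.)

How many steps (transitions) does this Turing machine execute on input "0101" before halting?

Execution trace:
Initial: [q0]0101
Step 1: δ(q0, 0) = (q0, 0, L) → [q0]□0101
Step 2: δ(q0, □) = (q1, □, L) → [q1]□□0101
Step 3: δ(q1, □) = (qA, 0, R) → 0[qA]□0101

The machine reaches the accept state qA and halts.

The machine executed 3 steps before halting.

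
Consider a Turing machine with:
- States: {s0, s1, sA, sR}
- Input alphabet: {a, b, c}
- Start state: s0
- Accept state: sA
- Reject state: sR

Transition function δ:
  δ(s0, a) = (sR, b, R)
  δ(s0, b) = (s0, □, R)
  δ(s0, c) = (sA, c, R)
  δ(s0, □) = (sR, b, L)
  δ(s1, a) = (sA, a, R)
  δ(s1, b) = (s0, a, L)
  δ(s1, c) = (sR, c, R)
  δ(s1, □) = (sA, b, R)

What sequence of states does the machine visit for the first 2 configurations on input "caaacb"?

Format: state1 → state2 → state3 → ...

Execution trace:
Initial: [s0]caaacb
Step 1: δ(s0, c) = (sA, c, R) → c[sA]aaacb

The machine reaches the accept state sA and halts.

State sequence: s0 → sA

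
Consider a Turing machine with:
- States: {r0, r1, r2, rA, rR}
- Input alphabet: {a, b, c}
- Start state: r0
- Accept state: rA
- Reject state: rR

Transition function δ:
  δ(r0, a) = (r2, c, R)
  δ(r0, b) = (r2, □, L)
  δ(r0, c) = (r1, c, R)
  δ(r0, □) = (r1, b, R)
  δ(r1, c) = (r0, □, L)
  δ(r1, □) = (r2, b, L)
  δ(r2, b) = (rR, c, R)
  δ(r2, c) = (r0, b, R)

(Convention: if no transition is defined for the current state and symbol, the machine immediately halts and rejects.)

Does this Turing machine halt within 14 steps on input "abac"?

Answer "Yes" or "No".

Execution trace:
Initial: [r0]abac
Step 1: δ(r0, a) = (r2, c, R) → c[r2]bac
Step 2: δ(r2, b) = (rR, c, R) → cc[rR]ac

The machine reaches the reject state rR and halts.
The machine halted after 2 steps (within the 14-step bound).

Answer: Yes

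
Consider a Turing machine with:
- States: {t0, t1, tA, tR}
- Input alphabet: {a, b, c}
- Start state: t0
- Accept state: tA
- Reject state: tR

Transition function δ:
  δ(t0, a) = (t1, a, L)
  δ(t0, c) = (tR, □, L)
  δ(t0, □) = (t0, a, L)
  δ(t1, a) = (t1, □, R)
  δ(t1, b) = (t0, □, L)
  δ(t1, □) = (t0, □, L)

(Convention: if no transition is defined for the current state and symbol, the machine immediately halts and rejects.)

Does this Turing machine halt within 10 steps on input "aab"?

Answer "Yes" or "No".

Execution trace:
Initial: [t0]aab
Step 1: δ(t0, a) = (t1, a, L) → [t1]□aab
Step 2: δ(t1, □) = (t0, □, L) → [t0]□□aab
Step 3: δ(t0, □) = (t0, a, L) → [t0]□a□aab
Step 4: δ(t0, □) = (t0, a, L) → [t0]□aa□aab
Step 5: δ(t0, □) = (t0, a, L) → [t0]□aaa□aab
Step 6: δ(t0, □) = (t0, a, L) → [t0]□aaaa□aab
Step 7: δ(t0, □) = (t0, a, L) → [t0]□aaaaa□aab
Step 8: δ(t0, □) = (t0, a, L) → [t0]□aaaaaa□aab
Step 9: δ(t0, □) = (t0, a, L) → [t0]□aaaaaaa□aab
Step 10: δ(t0, □) = (t0, a, L) → [t0]□aaaaaaaa□aab

The machine has not reached a halting state after 10 steps.
The machine did not halt within the 10-step bound.

Answer: No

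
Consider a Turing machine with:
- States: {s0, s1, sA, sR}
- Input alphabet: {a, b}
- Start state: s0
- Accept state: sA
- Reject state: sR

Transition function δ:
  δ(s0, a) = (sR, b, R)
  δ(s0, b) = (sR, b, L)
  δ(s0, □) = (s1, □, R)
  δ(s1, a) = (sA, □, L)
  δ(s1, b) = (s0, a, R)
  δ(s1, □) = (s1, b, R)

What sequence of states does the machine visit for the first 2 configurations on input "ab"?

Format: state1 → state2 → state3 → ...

Execution trace:
Initial: [s0]ab
Step 1: δ(s0, a) = (sR, b, R) → b[sR]b

The machine reaches the reject state sR and halts.

State sequence: s0 → sR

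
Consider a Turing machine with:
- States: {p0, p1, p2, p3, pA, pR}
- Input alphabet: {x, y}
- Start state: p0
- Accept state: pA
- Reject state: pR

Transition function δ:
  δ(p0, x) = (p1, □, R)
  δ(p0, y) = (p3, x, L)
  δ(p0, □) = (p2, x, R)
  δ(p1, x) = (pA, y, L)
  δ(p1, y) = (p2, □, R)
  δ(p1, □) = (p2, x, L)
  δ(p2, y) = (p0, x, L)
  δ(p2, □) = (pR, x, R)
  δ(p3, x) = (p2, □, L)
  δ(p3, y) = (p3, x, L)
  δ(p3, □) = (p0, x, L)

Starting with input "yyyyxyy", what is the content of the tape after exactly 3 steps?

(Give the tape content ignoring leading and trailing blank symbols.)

Execution trace:
Initial: [p0]yyyyxyy
Step 1: δ(p0, y) = (p3, x, L) → [p3]□xyyyxyy
Step 2: δ(p3, □) = (p0, x, L) → [p0]□xxyyyxyy
Step 3: δ(p0, □) = (p2, x, R) → x[p2]xxyyyxyy

No transition is defined for δ(p2, x). By convention the machine halts and rejects.

After 3 steps, the tape (ignoring leading/trailing blanks) is: xxxyyyxyy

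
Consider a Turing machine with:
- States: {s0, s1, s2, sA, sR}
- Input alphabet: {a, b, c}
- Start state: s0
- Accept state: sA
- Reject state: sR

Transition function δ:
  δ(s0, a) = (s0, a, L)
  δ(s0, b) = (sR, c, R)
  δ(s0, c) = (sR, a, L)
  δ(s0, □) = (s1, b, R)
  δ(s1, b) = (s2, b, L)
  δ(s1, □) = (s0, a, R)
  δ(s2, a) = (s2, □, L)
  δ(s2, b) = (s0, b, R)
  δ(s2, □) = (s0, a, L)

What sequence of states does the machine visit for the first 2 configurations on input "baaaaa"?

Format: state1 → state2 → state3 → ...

Execution trace:
Initial: [s0]baaaaa
Step 1: δ(s0, b) = (sR, c, R) → c[sR]aaaaa

The machine reaches the reject state sR and halts.

State sequence: s0 → sR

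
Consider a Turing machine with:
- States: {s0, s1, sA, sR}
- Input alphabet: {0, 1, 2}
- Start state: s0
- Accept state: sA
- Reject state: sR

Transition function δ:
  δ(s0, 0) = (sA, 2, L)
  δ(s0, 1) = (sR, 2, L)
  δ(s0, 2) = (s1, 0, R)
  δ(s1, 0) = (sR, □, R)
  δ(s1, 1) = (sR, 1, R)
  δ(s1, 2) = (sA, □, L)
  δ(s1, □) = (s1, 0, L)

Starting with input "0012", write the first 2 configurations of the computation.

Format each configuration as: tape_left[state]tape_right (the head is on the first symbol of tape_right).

Transitions applied:
Step 1: δ(s0, 0) = (sA, 2, L)

The first 2 configurations are:
[s0]0012 ⊢ [sA]□2012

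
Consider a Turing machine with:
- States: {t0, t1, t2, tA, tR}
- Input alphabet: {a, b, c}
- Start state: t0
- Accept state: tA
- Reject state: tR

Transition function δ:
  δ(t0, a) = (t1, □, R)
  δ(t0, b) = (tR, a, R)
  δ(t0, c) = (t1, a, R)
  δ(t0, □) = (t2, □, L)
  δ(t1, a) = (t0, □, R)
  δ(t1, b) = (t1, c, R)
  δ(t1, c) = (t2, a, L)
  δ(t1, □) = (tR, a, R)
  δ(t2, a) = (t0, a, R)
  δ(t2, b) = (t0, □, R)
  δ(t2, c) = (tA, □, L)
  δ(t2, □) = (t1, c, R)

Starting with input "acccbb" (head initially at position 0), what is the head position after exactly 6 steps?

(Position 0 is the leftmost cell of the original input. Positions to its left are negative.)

Execution trace (head position shown):
Step 0: [t0]acccbb  (head at position 0)
Step 1: move right → □[t1]cccbb  (head at position 1)
Step 2: move left → [t2]□accbb  (head at position 0)
Step 3: move right → c[t1]accbb  (head at position 1)
Step 4: move right → c□[t0]ccbb  (head at position 2)
Step 5: move right → c□a[t1]cbb  (head at position 3)
Step 6: move left → c□[t2]aabb  (head at position 2)

After 6 steps, the head is at position 2.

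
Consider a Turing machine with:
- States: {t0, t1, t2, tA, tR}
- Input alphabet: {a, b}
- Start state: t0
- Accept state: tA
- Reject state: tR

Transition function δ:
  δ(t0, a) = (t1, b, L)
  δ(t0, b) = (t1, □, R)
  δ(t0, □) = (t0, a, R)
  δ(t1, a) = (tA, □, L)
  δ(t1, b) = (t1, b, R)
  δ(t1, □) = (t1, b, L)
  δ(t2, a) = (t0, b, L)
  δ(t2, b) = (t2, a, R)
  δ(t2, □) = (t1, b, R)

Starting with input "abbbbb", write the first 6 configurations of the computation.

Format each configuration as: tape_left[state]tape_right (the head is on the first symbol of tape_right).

Transitions applied:
Step 1: δ(t0, a) = (t1, b, L)
Step 2: δ(t1, □) = (t1, b, L)
Step 3: δ(t1, □) = (t1, b, L)
Step 4: δ(t1, □) = (t1, b, L)
Step 5: δ(t1, □) = (t1, b, L)

The first 6 configurations are:
[t0]abbbbb ⊢ [t1]□bbbbbb ⊢ [t1]□bbbbbbb ⊢ [t1]□bbbbbbbb ⊢ [t1]□bbbbbbbbb ⊢ [t1]□bbbbbbbbbb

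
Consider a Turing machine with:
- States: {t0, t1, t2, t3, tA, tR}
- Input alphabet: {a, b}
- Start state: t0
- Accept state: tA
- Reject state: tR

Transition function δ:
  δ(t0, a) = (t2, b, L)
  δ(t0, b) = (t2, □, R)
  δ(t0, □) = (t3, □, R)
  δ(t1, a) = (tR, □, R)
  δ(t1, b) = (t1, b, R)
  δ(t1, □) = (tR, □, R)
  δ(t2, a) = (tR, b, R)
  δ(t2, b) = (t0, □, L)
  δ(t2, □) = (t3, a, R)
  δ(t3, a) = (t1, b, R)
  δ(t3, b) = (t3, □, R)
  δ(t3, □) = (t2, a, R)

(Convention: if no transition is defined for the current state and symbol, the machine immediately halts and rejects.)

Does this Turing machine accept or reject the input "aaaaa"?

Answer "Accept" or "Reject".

Execution trace:
Initial: [t0]aaaaa
Step 1: δ(t0, a) = (t2, b, L) → [t2]□baaaa
Step 2: δ(t2, □) = (t3, a, R) → a[t3]baaaa
Step 3: δ(t3, b) = (t3, □, R) → a□[t3]aaaa
Step 4: δ(t3, a) = (t1, b, R) → a□b[t1]aaa
Step 5: δ(t1, a) = (tR, □, R) → a□b□[tR]aa

The machine reaches the reject state tR and halts.

Answer: Reject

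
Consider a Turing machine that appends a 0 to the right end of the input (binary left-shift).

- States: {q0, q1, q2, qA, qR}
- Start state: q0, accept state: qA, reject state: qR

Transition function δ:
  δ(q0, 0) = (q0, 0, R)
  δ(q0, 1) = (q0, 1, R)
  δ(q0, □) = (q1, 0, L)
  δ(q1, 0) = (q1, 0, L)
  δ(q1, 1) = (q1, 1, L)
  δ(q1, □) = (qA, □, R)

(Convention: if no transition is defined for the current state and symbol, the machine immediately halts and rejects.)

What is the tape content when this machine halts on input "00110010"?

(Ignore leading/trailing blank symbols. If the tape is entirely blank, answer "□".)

Execution trace:
Initial: [q0]00110010
Step 1: δ(q0, 0) = (q0, 0, R) → 0[q0]0110010
Step 2: δ(q0, 0) = (q0, 0, R) → 00[q0]110010
Step 3: δ(q0, 1) = (q0, 1, R) → 001[q0]10010
Step 4: δ(q0, 1) = (q0, 1, R) → 0011[q0]0010
Step 5: δ(q0, 0) = (q0, 0, R) → 00110[q0]010
Step 6: δ(q0, 0) = (q0, 0, R) → 001100[q0]10
Step 7: δ(q0, 1) = (q0, 1, R) → 0011001[q0]0
Step 8: δ(q0, 0) = (q0, 0, R) → 00110010[q0]□
Step 9: δ(q0, □) = (q1, 0, L) → 0011001[q1]00
Step 10: δ(q1, 0) = (q1, 0, L) → 001100[q1]100
Step 11: δ(q1, 1) = (q1, 1, L) → 00110[q1]0100
Step 12: δ(q1, 0) = (q1, 0, L) → 0011[q1]00100
Step 13: δ(q1, 0) = (q1, 0, L) → 001[q1]100100
Step 14: δ(q1, 1) = (q1, 1, L) → 00[q1]1100100
Step 15: δ(q1, 1) = (q1, 1, L) → 0[q1]01100100
Step 16: δ(q1, 0) = (q1, 0, L) → [q1]001100100
Step 17: δ(q1, 0) = (q1, 0, L) → [q1]□001100100
Step 18: δ(q1, □) = (qA, □, R) → □[qA]001100100

The machine reaches the accept state qA and halts.

Final tape (ignoring leading/trailing blanks): 001100100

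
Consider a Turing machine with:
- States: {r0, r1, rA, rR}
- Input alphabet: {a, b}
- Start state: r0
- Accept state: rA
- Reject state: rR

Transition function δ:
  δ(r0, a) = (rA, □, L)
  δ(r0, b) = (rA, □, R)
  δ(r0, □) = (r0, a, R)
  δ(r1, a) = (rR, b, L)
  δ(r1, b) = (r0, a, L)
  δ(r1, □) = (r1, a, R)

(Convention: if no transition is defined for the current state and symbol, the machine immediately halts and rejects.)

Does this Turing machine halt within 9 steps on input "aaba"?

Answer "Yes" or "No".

Execution trace:
Initial: [r0]aaba
Step 1: δ(r0, a) = (rA, □, L) → [rA]□□aba

The machine reaches the accept state rA and halts.
The machine halted after 1 step (within the 9-step bound).

Answer: Yes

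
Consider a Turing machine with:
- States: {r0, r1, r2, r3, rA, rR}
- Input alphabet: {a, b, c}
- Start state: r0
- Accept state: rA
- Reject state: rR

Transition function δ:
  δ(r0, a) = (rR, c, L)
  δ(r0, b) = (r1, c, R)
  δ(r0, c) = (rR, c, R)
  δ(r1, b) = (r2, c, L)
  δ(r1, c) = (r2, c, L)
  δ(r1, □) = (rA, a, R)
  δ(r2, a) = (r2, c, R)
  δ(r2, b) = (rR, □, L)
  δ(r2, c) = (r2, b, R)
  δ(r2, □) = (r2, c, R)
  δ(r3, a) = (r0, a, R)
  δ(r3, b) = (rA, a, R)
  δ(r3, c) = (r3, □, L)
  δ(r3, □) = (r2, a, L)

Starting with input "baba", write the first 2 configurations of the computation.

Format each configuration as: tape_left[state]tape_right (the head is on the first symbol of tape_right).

Transitions applied:
Step 1: δ(r0, b) = (r1, c, R)

The first 2 configurations are:
[r0]baba ⊢ c[r1]aba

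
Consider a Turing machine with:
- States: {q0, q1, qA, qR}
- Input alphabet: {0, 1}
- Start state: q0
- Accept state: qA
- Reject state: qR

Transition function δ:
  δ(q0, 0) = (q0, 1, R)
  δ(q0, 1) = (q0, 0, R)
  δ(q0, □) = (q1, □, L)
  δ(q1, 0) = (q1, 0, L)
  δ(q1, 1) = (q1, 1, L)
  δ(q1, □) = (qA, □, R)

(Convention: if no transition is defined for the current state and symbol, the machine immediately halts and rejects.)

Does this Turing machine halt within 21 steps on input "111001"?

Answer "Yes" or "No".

Execution trace:
Initial: [q0]111001
Step 1: δ(q0, 1) = (q0, 0, R) → 0[q0]11001
Step 2: δ(q0, 1) = (q0, 0, R) → 00[q0]1001
Step 3: δ(q0, 1) = (q0, 0, R) → 000[q0]001
Step 4: δ(q0, 0) = (q0, 1, R) → 0001[q0]01
Step 5: δ(q0, 0) = (q0, 1, R) → 00011[q0]1
Step 6: δ(q0, 1) = (q0, 0, R) → 000110[q0]□
Step 7: δ(q0, □) = (q1, □, L) → 00011[q1]0□
Step 8: δ(q1, 0) = (q1, 0, L) → 0001[q1]10□
Step 9: δ(q1, 1) = (q1, 1, L) → 000[q1]110□
Step 10: δ(q1, 1) = (q1, 1, L) → 00[q1]0110□
Step 11: δ(q1, 0) = (q1, 0, L) → 0[q1]00110□
Step 12: δ(q1, 0) = (q1, 0, L) → [q1]000110□
Step 13: δ(q1, 0) = (q1, 0, L) → [q1]□000110□
Step 14: δ(q1, □) = (qA, □, R) → □[qA]000110□

The machine reaches the accept state qA and halts.
The machine halted after 14 steps (within the 21-step bound).

Answer: Yes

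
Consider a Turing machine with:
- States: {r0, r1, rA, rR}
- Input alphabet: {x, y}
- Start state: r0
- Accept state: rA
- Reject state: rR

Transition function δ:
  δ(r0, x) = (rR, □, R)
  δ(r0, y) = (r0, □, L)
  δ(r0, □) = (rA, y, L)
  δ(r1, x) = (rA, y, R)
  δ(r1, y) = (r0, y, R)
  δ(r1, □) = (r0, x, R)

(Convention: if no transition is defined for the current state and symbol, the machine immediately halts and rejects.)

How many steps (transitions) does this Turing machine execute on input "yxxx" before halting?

Execution trace:
Initial: [r0]yxxx
Step 1: δ(r0, y) = (r0, □, L) → [r0]□□xxx
Step 2: δ(r0, □) = (rA, y, L) → [rA]□y□xxx

The machine reaches the accept state rA and halts.

The machine executed 2 steps before halting.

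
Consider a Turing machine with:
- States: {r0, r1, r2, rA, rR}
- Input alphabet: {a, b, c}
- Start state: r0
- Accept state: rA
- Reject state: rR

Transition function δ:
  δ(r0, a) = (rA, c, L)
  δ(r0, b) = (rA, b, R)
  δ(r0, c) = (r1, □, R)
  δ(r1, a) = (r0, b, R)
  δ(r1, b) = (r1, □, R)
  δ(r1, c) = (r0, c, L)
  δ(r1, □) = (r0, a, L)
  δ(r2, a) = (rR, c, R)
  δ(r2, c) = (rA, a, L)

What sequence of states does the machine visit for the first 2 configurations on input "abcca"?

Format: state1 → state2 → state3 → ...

Execution trace:
Initial: [r0]abcca
Step 1: δ(r0, a) = (rA, c, L) → [rA]□cbcca

The machine reaches the accept state rA and halts.

State sequence: r0 → rA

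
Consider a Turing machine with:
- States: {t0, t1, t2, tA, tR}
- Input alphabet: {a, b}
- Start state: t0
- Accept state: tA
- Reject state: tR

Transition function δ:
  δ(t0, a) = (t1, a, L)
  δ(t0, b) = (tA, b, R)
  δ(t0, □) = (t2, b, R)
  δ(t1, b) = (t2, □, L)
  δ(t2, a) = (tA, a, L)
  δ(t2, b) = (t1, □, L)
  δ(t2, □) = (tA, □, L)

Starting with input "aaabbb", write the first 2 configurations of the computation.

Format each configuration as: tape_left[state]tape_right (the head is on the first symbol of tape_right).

Transitions applied:
Step 1: δ(t0, a) = (t1, a, L)

The first 2 configurations are:
[t0]aaabbb ⊢ [t1]□aaabbb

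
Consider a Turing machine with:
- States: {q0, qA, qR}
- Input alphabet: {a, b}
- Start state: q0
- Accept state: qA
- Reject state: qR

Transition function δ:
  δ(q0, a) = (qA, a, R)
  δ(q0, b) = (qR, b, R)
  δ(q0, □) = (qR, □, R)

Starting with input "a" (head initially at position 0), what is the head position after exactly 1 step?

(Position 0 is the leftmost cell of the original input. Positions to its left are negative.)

Execution trace (head position shown):
Step 0: [q0]a  (head at position 0)
Step 1: move right → a[qA]□  (head at position 1)

After 1 step, the head is at position 1.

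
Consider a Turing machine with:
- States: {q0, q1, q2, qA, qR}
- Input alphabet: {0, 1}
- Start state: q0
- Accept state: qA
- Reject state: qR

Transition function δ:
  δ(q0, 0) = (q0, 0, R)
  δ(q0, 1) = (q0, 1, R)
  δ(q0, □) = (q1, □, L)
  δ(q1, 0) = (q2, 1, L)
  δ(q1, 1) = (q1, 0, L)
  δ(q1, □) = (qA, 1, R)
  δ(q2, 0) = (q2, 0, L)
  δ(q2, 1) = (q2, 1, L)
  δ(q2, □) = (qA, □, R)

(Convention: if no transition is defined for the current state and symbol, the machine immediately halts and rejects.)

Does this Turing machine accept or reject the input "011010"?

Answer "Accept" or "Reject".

Execution trace:
Initial: [q0]011010
Step 1: δ(q0, 0) = (q0, 0, R) → 0[q0]11010
Step 2: δ(q0, 1) = (q0, 1, R) → 01[q0]1010
Step 3: δ(q0, 1) = (q0, 1, R) → 011[q0]010
Step 4: δ(q0, 0) = (q0, 0, R) → 0110[q0]10
Step 5: δ(q0, 1) = (q0, 1, R) → 01101[q0]0
Step 6: δ(q0, 0) = (q0, 0, R) → 011010[q0]□
Step 7: δ(q0, □) = (q1, □, L) → 01101[q1]0□
Step 8: δ(q1, 0) = (q2, 1, L) → 0110[q2]11□
Step 9: δ(q2, 1) = (q2, 1, L) → 011[q2]011□
Step 10: δ(q2, 0) = (q2, 0, L) → 01[q2]1011□
Step 11: δ(q2, 1) = (q2, 1, L) → 0[q2]11011□
Step 12: δ(q2, 1) = (q2, 1, L) → [q2]011011□
Step 13: δ(q2, 0) = (q2, 0, L) → [q2]□011011□
Step 14: δ(q2, □) = (qA, □, R) → □[qA]011011□

The machine reaches the accept state qA and halts.

Answer: Accept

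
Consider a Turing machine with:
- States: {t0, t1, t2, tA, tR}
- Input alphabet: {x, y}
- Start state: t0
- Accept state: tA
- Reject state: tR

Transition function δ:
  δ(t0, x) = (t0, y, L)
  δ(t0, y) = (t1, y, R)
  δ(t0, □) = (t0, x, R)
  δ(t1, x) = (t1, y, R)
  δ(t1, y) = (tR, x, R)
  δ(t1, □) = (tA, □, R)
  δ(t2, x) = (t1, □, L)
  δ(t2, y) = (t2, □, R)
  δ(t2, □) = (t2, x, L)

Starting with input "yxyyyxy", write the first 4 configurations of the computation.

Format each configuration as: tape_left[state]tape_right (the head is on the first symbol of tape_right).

Transitions applied:
Step 1: δ(t0, y) = (t1, y, R)
Step 2: δ(t1, x) = (t1, y, R)
Step 3: δ(t1, y) = (tR, x, R)

The first 4 configurations are:
[t0]yxyyyxy ⊢ y[t1]xyyyxy ⊢ yy[t1]yyyxy ⊢ yyx[tR]yyxy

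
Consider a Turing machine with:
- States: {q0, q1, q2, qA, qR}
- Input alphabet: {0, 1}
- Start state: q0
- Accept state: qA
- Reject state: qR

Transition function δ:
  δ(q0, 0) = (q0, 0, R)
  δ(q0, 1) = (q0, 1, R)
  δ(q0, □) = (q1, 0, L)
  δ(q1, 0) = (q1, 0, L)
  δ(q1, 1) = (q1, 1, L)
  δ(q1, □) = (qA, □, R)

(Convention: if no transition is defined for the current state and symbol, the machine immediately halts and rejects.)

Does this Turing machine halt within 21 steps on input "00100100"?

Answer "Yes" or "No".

Execution trace:
Initial: [q0]00100100
Step 1: δ(q0, 0) = (q0, 0, R) → 0[q0]0100100
Step 2: δ(q0, 0) = (q0, 0, R) → 00[q0]100100
Step 3: δ(q0, 1) = (q0, 1, R) → 001[q0]00100
Step 4: δ(q0, 0) = (q0, 0, R) → 0010[q0]0100
Step 5: δ(q0, 0) = (q0, 0, R) → 00100[q0]100
Step 6: δ(q0, 1) = (q0, 1, R) → 001001[q0]00
Step 7: δ(q0, 0) = (q0, 0, R) → 0010010[q0]0
Step 8: δ(q0, 0) = (q0, 0, R) → 00100100[q0]□
Step 9: δ(q0, □) = (q1, 0, L) → 0010010[q1]00
Step 10: δ(q1, 0) = (q1, 0, L) → 001001[q1]000
Step 11: δ(q1, 0) = (q1, 0, L) → 00100[q1]1000
Step 12: δ(q1, 1) = (q1, 1, L) → 0010[q1]01000
Step 13: δ(q1, 0) = (q1, 0, L) → 001[q1]001000
Step 14: δ(q1, 0) = (q1, 0, L) → 00[q1]1001000
Step 15: δ(q1, 1) = (q1, 1, L) → 0[q1]01001000
Step 16: δ(q1, 0) = (q1, 0, L) → [q1]001001000
Step 17: δ(q1, 0) = (q1, 0, L) → [q1]□001001000
Step 18: δ(q1, □) = (qA, □, R) → □[qA]001001000

The machine reaches the accept state qA and halts.
The machine halted after 18 steps (within the 21-step bound).

Answer: Yes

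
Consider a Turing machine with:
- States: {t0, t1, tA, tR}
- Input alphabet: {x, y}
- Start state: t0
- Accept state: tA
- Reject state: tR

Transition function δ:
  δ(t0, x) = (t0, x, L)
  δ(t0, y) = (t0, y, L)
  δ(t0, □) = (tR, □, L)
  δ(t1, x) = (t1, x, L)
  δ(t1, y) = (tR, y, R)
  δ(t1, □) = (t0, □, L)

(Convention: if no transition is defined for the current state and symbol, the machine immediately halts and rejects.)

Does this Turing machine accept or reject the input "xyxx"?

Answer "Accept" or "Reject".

Execution trace:
Initial: [t0]xyxx
Step 1: δ(t0, x) = (t0, x, L) → [t0]□xyxx
Step 2: δ(t0, □) = (tR, □, L) → [tR]□□xyxx

The machine reaches the reject state tR and halts.

Answer: Reject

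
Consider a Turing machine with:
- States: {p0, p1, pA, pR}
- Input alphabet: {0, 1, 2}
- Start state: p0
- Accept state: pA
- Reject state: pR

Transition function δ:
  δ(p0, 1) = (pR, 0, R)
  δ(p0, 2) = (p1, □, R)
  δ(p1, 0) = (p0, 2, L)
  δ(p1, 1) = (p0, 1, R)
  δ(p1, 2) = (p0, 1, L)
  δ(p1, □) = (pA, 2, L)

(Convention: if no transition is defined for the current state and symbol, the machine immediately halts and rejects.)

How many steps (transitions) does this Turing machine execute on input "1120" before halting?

Execution trace:
Initial: [p0]1120
Step 1: δ(p0, 1) = (pR, 0, R) → 0[pR]120

The machine reaches the reject state pR and halts.

The machine executed 1 step before halting.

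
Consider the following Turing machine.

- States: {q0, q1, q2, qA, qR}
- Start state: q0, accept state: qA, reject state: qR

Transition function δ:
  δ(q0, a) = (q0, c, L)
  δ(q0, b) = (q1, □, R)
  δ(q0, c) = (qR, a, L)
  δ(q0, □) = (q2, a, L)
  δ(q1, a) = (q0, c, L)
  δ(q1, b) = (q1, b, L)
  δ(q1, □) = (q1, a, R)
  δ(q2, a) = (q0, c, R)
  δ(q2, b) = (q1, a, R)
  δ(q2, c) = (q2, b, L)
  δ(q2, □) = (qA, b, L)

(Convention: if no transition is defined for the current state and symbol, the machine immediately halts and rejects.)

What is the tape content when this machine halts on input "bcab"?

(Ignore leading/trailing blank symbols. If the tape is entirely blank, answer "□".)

Execution trace:
Initial: [q0]bcab
Step 1: δ(q0, b) = (q1, □, R) → □[q1]cab

No transition is defined for δ(q1, c). By convention the machine halts and rejects.

Final tape (ignoring leading/trailing blanks): cab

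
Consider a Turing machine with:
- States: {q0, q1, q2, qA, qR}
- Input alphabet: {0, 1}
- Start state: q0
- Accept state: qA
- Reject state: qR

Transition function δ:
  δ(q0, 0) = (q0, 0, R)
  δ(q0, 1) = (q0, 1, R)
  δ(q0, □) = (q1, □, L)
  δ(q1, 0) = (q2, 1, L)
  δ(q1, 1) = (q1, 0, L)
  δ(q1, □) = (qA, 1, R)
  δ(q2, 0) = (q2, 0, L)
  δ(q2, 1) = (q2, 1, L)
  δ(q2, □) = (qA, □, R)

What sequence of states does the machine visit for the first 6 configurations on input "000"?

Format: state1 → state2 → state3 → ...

Execution trace:
Initial: [q0]000
Step 1: δ(q0, 0) = (q0, 0, R) → 0[q0]00
Step 2: δ(q0, 0) = (q0, 0, R) → 00[q0]0
Step 3: δ(q0, 0) = (q0, 0, R) → 000[q0]□
Step 4: δ(q0, □) = (q1, □, L) → 00[q1]0□
Step 5: δ(q1, 0) = (q2, 1, L) → 0[q2]01□

State sequence: q0 → q0 → q0 → q0 → q1 → q2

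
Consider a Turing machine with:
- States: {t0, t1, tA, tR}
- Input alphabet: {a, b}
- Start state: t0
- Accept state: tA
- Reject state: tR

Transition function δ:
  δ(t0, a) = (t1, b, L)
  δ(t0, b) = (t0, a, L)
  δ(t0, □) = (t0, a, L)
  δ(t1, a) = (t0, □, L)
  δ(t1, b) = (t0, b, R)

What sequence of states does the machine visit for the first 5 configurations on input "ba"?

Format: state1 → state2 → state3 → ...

Execution trace:
Initial: [t0]ba
Step 1: δ(t0, b) = (t0, a, L) → [t0]□aa
Step 2: δ(t0, □) = (t0, a, L) → [t0]□aaa
Step 3: δ(t0, □) = (t0, a, L) → [t0]□aaaa
Step 4: δ(t0, □) = (t0, a, L) → [t0]□aaaaa

State sequence: t0 → t0 → t0 → t0 → t0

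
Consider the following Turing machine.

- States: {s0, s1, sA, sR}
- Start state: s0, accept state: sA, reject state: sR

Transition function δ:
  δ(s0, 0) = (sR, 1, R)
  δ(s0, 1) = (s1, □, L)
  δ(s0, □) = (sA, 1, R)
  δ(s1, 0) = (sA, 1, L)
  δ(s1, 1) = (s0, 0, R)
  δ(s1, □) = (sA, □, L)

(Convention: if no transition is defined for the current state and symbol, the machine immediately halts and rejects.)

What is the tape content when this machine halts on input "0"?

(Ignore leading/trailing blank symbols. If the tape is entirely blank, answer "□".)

Execution trace:
Initial: [s0]0
Step 1: δ(s0, 0) = (sR, 1, R) → 1[sR]□

The machine reaches the reject state sR and halts.

Final tape (ignoring leading/trailing blanks): 1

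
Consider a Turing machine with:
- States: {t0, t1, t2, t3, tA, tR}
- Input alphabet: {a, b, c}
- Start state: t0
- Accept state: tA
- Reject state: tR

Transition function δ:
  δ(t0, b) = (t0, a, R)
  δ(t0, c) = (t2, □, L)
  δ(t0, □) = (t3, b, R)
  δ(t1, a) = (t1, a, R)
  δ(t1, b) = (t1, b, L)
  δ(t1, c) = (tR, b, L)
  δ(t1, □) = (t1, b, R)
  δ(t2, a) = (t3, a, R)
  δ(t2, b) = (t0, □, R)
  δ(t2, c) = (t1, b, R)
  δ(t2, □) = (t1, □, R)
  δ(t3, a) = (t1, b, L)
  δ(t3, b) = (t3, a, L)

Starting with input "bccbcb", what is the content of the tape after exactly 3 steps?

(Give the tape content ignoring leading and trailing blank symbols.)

Execution trace:
Initial: [t0]bccbcb
Step 1: δ(t0, b) = (t0, a, R) → a[t0]ccbcb
Step 2: δ(t0, c) = (t2, □, L) → [t2]a□cbcb
Step 3: δ(t2, a) = (t3, a, R) → a[t3]□cbcb

No transition is defined for δ(t3, □). By convention the machine halts and rejects.

After 3 steps, the tape (ignoring leading/trailing blanks) is: a□cbcb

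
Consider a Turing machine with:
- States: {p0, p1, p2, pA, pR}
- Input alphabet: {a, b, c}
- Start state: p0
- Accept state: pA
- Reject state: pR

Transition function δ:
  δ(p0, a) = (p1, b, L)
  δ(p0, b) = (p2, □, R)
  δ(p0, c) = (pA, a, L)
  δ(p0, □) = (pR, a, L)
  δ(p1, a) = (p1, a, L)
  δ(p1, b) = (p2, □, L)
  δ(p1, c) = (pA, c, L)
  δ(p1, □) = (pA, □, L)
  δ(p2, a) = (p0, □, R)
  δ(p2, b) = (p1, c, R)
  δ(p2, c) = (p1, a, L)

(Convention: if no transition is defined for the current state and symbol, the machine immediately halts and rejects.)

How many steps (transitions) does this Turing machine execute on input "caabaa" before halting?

Execution trace:
Initial: [p0]caabaa
Step 1: δ(p0, c) = (pA, a, L) → [pA]□aaabaa

The machine reaches the accept state pA and halts.

The machine executed 1 step before halting.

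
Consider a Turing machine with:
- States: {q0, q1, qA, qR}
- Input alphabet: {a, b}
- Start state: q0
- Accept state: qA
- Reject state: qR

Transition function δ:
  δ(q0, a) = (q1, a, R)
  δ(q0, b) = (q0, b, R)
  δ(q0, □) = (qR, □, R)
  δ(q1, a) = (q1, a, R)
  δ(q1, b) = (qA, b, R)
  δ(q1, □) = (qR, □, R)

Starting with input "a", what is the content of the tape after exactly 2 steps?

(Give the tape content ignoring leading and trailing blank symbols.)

Execution trace:
Initial: [q0]a
Step 1: δ(q0, a) = (q1, a, R) → a[q1]□
Step 2: δ(q1, □) = (qR, □, R) → a□[qR]□

The machine reaches the reject state qR and halts.

After 2 steps, the tape (ignoring leading/trailing blanks) is: a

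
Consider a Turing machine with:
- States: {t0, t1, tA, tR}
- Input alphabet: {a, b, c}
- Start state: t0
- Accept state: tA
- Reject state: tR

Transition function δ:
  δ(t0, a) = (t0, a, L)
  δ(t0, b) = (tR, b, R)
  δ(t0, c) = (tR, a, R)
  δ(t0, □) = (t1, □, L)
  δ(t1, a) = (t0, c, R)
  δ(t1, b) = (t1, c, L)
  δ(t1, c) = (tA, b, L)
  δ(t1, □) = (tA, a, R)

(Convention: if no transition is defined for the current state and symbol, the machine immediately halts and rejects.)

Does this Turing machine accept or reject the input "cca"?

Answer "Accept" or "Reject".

Execution trace:
Initial: [t0]cca
Step 1: δ(t0, c) = (tR, a, R) → a[tR]ca

The machine reaches the reject state tR and halts.

Answer: Reject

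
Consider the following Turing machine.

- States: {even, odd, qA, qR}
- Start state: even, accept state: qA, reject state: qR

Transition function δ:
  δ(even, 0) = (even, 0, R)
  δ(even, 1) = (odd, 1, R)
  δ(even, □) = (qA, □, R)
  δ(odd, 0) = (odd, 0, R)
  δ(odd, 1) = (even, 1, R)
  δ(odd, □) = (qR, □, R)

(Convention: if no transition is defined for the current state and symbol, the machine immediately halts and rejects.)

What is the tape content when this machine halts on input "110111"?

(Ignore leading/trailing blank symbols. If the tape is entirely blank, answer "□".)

Execution trace:
Initial: [even]110111
Step 1: δ(even, 1) = (odd, 1, R) → 1[odd]10111
Step 2: δ(odd, 1) = (even, 1, R) → 11[even]0111
Step 3: δ(even, 0) = (even, 0, R) → 110[even]111
Step 4: δ(even, 1) = (odd, 1, R) → 1101[odd]11
Step 5: δ(odd, 1) = (even, 1, R) → 11011[even]1
Step 6: δ(even, 1) = (odd, 1, R) → 110111[odd]□
Step 7: δ(odd, □) = (qR, □, R) → 110111□[qR]□

The machine reaches the reject state qR and halts.

Final tape (ignoring leading/trailing blanks): 110111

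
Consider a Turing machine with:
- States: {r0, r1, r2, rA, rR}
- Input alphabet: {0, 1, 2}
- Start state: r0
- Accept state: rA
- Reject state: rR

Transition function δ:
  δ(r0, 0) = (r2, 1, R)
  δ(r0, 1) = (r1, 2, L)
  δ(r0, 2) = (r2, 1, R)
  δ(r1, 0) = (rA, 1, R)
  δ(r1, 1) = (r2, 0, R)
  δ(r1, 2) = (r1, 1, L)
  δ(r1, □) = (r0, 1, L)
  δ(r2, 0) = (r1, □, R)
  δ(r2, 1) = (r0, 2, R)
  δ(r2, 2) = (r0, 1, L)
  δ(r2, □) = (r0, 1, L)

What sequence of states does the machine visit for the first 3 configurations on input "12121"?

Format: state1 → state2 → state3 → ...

Execution trace:
Initial: [r0]12121
Step 1: δ(r0, 1) = (r1, 2, L) → [r1]□22121
Step 2: δ(r1, □) = (r0, 1, L) → [r0]□122121

No transition is defined for δ(r0, □). By convention the machine halts and rejects.

State sequence: r0 → r1 → r0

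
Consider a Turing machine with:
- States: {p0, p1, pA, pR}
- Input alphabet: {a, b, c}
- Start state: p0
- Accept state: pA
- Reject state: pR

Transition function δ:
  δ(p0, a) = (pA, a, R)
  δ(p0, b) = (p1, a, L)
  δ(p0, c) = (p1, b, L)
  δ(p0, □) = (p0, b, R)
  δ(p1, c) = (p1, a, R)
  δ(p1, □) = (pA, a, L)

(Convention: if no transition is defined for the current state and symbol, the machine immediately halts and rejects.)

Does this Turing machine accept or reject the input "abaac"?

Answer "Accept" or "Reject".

Execution trace:
Initial: [p0]abaac
Step 1: δ(p0, a) = (pA, a, R) → a[pA]baac

The machine reaches the accept state pA and halts.

Answer: Accept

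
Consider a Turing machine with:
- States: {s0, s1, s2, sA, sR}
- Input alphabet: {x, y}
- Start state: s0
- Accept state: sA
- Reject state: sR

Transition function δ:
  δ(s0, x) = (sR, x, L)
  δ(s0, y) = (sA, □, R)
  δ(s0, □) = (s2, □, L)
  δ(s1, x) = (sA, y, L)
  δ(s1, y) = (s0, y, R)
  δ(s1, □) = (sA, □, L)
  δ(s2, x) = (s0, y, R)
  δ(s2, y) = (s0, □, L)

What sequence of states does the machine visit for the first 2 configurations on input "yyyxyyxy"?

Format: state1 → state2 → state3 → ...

Execution trace:
Initial: [s0]yyyxyyxy
Step 1: δ(s0, y) = (sA, □, R) → □[sA]yyxyyxy

The machine reaches the accept state sA and halts.

State sequence: s0 → sA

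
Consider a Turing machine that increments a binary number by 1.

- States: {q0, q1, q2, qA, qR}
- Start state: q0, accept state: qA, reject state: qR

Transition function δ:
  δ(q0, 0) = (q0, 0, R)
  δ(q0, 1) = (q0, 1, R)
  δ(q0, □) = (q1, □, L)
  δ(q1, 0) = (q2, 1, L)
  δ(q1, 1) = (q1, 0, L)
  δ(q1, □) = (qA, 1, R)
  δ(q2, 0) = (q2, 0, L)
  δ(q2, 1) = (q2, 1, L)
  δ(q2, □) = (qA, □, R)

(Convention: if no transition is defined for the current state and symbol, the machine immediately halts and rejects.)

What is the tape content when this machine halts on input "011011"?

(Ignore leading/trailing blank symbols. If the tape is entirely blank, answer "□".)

Execution trace:
Initial: [q0]011011
Step 1: δ(q0, 0) = (q0, 0, R) → 0[q0]11011
Step 2: δ(q0, 1) = (q0, 1, R) → 01[q0]1011
Step 3: δ(q0, 1) = (q0, 1, R) → 011[q0]011
Step 4: δ(q0, 0) = (q0, 0, R) → 0110[q0]11
Step 5: δ(q0, 1) = (q0, 1, R) → 01101[q0]1
Step 6: δ(q0, 1) = (q0, 1, R) → 011011[q0]□
Step 7: δ(q0, □) = (q1, □, L) → 01101[q1]1□
Step 8: δ(q1, 1) = (q1, 0, L) → 0110[q1]10□
Step 9: δ(q1, 1) = (q1, 0, L) → 011[q1]000□
Step 10: δ(q1, 0) = (q2, 1, L) → 01[q2]1100□
Step 11: δ(q2, 1) = (q2, 1, L) → 0[q2]11100□
Step 12: δ(q2, 1) = (q2, 1, L) → [q2]011100□
Step 13: δ(q2, 0) = (q2, 0, L) → [q2]□011100□
Step 14: δ(q2, □) = (qA, □, R) → □[qA]011100□

The machine reaches the accept state qA and halts.

Final tape (ignoring leading/trailing blanks): 011100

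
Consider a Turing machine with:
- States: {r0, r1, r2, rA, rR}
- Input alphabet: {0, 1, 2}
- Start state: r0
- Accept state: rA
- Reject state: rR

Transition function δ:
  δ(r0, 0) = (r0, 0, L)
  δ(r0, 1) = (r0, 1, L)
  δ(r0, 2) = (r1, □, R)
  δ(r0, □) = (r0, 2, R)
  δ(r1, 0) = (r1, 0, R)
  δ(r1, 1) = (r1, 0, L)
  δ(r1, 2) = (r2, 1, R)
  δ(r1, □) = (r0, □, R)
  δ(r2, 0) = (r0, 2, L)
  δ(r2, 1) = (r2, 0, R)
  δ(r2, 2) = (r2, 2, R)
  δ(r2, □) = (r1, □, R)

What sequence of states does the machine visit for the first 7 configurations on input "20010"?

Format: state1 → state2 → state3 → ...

Execution trace:
Initial: [r0]20010
Step 1: δ(r0, 2) = (r1, □, R) → □[r1]0010
Step 2: δ(r1, 0) = (r1, 0, R) → □0[r1]010
Step 3: δ(r1, 0) = (r1, 0, R) → □00[r1]10
Step 4: δ(r1, 1) = (r1, 0, L) → □0[r1]000
Step 5: δ(r1, 0) = (r1, 0, R) → □00[r1]00
Step 6: δ(r1, 0) = (r1, 0, R) → □000[r1]0

State sequence: r0 → r1 → r1 → r1 → r1 → r1 → r1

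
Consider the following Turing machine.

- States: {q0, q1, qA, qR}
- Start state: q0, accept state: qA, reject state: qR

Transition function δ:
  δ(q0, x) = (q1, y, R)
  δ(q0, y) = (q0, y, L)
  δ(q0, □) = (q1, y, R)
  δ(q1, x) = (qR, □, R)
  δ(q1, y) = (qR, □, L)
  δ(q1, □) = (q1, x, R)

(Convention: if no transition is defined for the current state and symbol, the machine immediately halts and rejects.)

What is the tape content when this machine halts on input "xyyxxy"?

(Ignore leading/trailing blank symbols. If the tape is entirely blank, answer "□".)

Execution trace:
Initial: [q0]xyyxxy
Step 1: δ(q0, x) = (q1, y, R) → y[q1]yyxxy
Step 2: δ(q1, y) = (qR, □, L) → [qR]y□yxxy

The machine reaches the reject state qR and halts.

Final tape (ignoring leading/trailing blanks): y□yxxy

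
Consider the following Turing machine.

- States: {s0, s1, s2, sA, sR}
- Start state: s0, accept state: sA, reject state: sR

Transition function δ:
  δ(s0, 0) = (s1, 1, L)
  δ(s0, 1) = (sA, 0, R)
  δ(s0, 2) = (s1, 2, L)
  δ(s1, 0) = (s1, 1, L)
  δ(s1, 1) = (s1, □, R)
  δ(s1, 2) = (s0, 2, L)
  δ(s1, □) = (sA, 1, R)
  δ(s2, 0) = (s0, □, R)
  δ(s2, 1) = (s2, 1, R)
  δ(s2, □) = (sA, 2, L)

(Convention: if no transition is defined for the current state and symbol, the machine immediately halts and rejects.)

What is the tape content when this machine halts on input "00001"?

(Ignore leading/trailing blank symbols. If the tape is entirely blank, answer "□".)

Execution trace:
Initial: [s0]00001
Step 1: δ(s0, 0) = (s1, 1, L) → [s1]□10001
Step 2: δ(s1, □) = (sA, 1, R) → 1[sA]10001

The machine reaches the accept state sA and halts.

Final tape (ignoring leading/trailing blanks): 110001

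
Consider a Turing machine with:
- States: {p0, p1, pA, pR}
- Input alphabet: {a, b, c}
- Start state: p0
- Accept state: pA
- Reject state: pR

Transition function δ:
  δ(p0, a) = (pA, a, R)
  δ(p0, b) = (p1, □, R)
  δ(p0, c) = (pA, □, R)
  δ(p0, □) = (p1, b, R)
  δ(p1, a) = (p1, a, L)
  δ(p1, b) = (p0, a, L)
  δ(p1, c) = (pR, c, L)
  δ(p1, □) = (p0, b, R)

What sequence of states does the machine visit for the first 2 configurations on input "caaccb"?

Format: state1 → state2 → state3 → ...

Execution trace:
Initial: [p0]caaccb
Step 1: δ(p0, c) = (pA, □, R) → □[pA]aaccb

The machine reaches the accept state pA and halts.

State sequence: p0 → pA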